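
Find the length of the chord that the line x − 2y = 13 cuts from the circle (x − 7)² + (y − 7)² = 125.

The distance from (7, 7) to the line is 20/√5, and r² = 125.
Half the chord is √(r² − d²) = √(45), so the full chord is 6√5.

6√5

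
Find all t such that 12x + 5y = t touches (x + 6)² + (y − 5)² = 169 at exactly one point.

t = −216 or t = 122

The line touches the circle iff its distance from (−6, 5) is 13:
|12·(−6) + 5·5 − t| / √169 = 13
|t − (−47)| = 13·13, so t = 122 or t = −216.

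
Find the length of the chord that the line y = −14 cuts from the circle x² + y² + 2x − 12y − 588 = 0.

Express y = −14 and substitute into the circle:
x² + 2x − 224 = 0
x = 14 or x = −16, giving (14, −14) and (−16, −14).
Chord length = distance between (14, −14) and (−16, −14) = √900 = 30.

30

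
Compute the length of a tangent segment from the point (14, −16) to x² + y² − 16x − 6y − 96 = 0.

Centre (8, 3), r² = 169. |PO|² = (6)² + (−19)² = 397.
By the tangent–radius right angle, tangent length = √(|PO|² − r²) = √228 = 2√57.

2√57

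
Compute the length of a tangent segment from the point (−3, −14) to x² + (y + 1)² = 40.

With centre O = (0, −1), |OP|² = 178 and r² = 40.
By the tangent–radius right angle, tangent length = √(|PO|² − r²) = √138.

√138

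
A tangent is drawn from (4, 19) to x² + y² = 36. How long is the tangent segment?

√341

The centre is (0, 0) and r = 6. The square of the distance from P to the centre is 16 + 361 = 377.
By the tangent–radius right angle, tangent length = √(|PO|² − r²) = √341.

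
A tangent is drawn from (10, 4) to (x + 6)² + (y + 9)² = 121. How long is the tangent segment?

4√19

The centre is (−6, −9) and r = 11. The square of the distance from P to the centre is 256 + 169 = 425.
By the tangent–radius right angle, tangent length = √(|PO|² − r²) = √304 = 4√19.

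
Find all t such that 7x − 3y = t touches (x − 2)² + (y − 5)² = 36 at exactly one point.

t = −1 ± 6√58

Tangency holds when the distance from the centre (2, 5) to the line equals the radius 6:
|7·2 − 3·5 − t| / √58 = 6
|t − (−1)| = 6√58.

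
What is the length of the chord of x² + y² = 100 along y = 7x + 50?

10√2

The distance from (0, 0) to the line is 50/√50, and r² = 100.
Half the chord is √(r² − d²) = √(50), so the full chord is 10√2.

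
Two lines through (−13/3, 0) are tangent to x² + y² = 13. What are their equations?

3x + 2y = −13 and 3x − 2y = −13

A line y − (0) = m(x − (−13/3)) is tangent when its distance from (0, 0) is √13:
(13/3m − (0))² = 13(m² + 1)
4m² − 9 = 0, so m = −3/2 or m = 3/2.
With m = −3/2: 3x + 2y = −13. With m = 3/2: 3x − 2y = −13.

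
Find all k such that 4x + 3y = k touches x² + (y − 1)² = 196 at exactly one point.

k = −67 or k = 73

The line touches the circle iff its distance from (0, 1) is 14:
|4·0 + 3·1 − k| / √25 = 14
|k − (3)| = 14·5, so k = 73 or k = −67.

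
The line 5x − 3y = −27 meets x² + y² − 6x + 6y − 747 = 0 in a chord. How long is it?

The distance from (3, −3) to the line is 51/√34, and r² = 765.
Half the chord is √(r² − d²) = √(1377/2), so the full chord is 9√34.

9√34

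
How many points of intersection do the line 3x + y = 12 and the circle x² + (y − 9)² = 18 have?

Substituting the line into the circle gives 10x² − 18x − 9 = 0.
Discriminant = (−18)² − 4·10·(−9) = 684 > 0.
Two real roots: the line is a secant.

2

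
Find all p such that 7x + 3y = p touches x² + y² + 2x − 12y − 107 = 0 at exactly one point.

The line touches the circle iff its distance from (−1, 6) is 12:
|7·(−1) + 3·6 − p| / √58 = 12
|p − (11)| = 12√58.

p = 11 ± 12√58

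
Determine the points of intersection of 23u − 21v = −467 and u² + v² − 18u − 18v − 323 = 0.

From the line, v = (467 + 23u)/21. Substituting:
970u² + 4850u − 100880 = 0  ⟹  u² + 5u − 104 = 0
u = 8 or u = −13, giving (8, 31) and (−13, 8).

(−13, 8) and (8, 31)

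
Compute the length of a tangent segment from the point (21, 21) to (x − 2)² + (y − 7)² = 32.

Centre (2, 7), r² = 32. |PO|² = (19)² + (14)² = 557.
Power of the point: PT² = |PO|² − r² = 525, so PT = 5√21.

5√21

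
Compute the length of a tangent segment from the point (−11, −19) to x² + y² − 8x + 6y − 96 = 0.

The centre is (4, −3) and r = 11. The square of the distance from P to the centre is 225 + 256 = 481.
By the tangent–radius right angle, tangent length = √(|PO|² − r²) = √360 = 6√10.

6√10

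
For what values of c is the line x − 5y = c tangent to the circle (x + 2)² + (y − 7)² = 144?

The line touches the circle iff its distance from (−2, 7) is 12:
|1·(−2) − 5·7 − c| / √26 = 12
|c − (−37)| = 12√26.

c = −37 ± 12√26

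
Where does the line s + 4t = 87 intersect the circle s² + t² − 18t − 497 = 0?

From the line, t = (87 − s)/4. Substituting:
17s² − 102s − 6647 = 0  ⟹  s² − 6s − 391 = 0
s = 23 or s = −17, giving (23, 16) and (−17, 26).

(−17, 26) and (23, 16)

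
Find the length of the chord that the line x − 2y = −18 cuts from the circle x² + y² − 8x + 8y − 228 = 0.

8√5

Centre (4, −4), r² = 260. Perpendicular distance d from centre to line = |30| / √5 = 30/√5.
Chord = 2√(r² − d²) = 2·√(80) = 8√5.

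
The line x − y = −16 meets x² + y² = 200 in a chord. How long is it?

Centre (0, 0), r² = 200. Perpendicular distance d from centre to line = |16| / √2 = 16/√2.
Chord = 2√(r² − d²) = 2·√(72) = 12√2.

12√2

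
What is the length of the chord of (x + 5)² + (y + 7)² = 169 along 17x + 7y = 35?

13√2

Express y = (35 − 17x)/7 and substitute into the circle:
338x² − 2366x = 0  ⟹  x² − 7x = 0
x = 7 or x = 0, giving (7, −12) and (0, 5).
|(7, −12) − (0, 5)| = √((7)² + (−17)²) = 13√2.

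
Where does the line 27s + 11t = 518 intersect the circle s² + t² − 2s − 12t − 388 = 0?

Substitute t = (518 − 27s)/11:
850s² − 24650s + 153000 = 0  ⟹  s² − 29s + 180 = 0
s = 20 or s = 9, giving (20, −2) and (9, 25).

(9, 25) and (20, −2)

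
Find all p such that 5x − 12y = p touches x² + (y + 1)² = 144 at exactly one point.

p = −144 or p = 168

Tangency holds when the distance from the centre (0, −1) to the line equals the radius 12:
|5·0 − 12·(−1) − p| / √169 = 12
|p − (12)| = 12·13, so p = 168 or p = −144.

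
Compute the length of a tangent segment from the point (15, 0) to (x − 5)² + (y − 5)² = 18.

Centre (5, 5), r² = 18. |PO|² = (10)² + (−5)² = 125.
By the tangent–radius right angle, tangent length = √(|PO|² − r²) = √107.

√107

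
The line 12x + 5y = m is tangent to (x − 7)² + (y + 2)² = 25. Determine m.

Tangency holds when the distance from the centre (7, −2) to the line equals the radius 5:
|12·7 + 5·(−2) − m| / √169 = 5
|m − (74)| = 5·13, so m = 139 or m = 9.

m = 9 or m = 139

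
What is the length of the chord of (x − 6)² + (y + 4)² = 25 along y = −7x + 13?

5√2

Express y = −7x + 13 and substitute into the circle:
50x² − 250x + 300 = 0  ⟹  x² − 5x + 6 = 0
x = 3 or x = 2, giving (3, −8) and (2, −1).
Chord length = distance between (3, −8) and (2, −1) = √50 = 5√2.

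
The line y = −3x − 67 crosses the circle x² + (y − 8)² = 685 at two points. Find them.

(−26, 11) and (−19, −10)

Substitute y = −3x − 67:
10x² + 450x + 4940 = 0  ⟹  x² + 45x + 494 = 0
x = −19 or x = −26, giving (−19, −10) and (−26, 11).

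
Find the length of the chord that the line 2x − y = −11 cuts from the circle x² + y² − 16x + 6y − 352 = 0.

Substitute y = 2x + 11:
5x² + 40x − 165 = 0  ⟹  x² + 8x − 33 = 0
x = 3 or x = −11, giving (3, 17) and (−11, −11).
Chord length = distance between (3, 17) and (−11, −11) = √980 = 14√5.

14√5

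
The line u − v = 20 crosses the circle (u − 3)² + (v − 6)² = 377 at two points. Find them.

(7, −13) and (22, 2)

Substitute v = u − 20:
2u² − 58u + 308 = 0  ⟹  u² − 29u + 154 = 0
u = 22 or u = 7, giving (22, 2) and (7, −13).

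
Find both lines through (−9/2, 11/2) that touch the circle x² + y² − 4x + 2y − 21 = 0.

x + 5y = 23 and 5x + y = −17

Write the tangent as mx − y + (11/2 − m·(−9/2)) = 0 and set its distance from the centre to √26:
(13/2m − (−13/2))² = 26(m² + 1)
5m² + 26m + 5 = 0, so m = −1/5 or m = −5.
Through (−9/2, 11/2) these give x + 5y = 23 and 5x + y = −17.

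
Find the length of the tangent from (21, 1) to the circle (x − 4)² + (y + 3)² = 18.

√287

Centre (4, −3), r² = 18. |PO|² = (17)² + (4)² = 305.
By the tangent–radius right angle, tangent length = √(|PO|² − r²) = √287.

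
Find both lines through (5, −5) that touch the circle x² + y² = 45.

2x − y = 15 and x − 2y = 15

A line y − (−5) = m(x − (5)) is tangent when its distance from (0, 0) is 3√5:
(−5m − (5))² = 45(m² + 1)
2m² − 5m + 2 = 0, so m = 2 or m = 1/2.
With m = 2: 2x − y = 15. With m = 1/2: x − 2y = 15.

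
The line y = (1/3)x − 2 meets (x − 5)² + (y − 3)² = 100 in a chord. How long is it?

6√10

Substitute y = (−6 + x)/3:
10x² − 120x − 450 = 0  ⟹  x² − 12x − 45 = 0
x = 15 or x = −3, giving (15, 3) and (−3, −3).
Chord length = distance between (15, 3) and (−3, −3) = √360 = 6√10.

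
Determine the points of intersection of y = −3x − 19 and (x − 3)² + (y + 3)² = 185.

(−8, 5) and (−1, −16)

Substitute y = −3x − 19:
10x² + 90x + 80 = 0  ⟹  x² + 9x + 8 = 0
x = −1 or x = −8, giving (−1, −16) and (−8, 5).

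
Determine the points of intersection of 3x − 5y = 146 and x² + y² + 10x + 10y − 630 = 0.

(−3, −31) and (17, −19)

Express y = (−146 + 3x)/5 and substitute into the circle:
34x² − 476x − 1734 = 0  ⟹  x² − 14x − 51 = 0
x = 17 or x = −3, giving (17, −19) and (−3, −31).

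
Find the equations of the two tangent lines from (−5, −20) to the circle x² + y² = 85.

Let a tangent through (−5, −20) have slope m. Its distance from (0, 0) must equal √85:
(5m − (20))² = 85(m² + 1)
12m² + 40m − 63 = 0, so m = 7/6 or m = −9/2.
With m = 7/6: 7x − 6y = 85. With m = −9/2: 9x + 2y = −85.

7x − 6y = 85 and 9x + 2y = −85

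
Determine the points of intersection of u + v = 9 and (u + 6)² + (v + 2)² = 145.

From the line, v = −u + 9. Substituting:
2u² − 10u + 12 = 0  ⟹  u² − 5u + 6 = 0
u = 3 or u = 2, giving (3, 6) and (2, 7).

(2, 7) and (3, 6)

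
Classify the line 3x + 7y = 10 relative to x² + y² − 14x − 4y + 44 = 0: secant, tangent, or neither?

neither

Substituting the line into the circle gives 58x² − 662x + 1976 = 0.
Discriminant = (−662)² − 4·58·(1976) = −20188 < 0.
No real roots: the line does not meet the circle.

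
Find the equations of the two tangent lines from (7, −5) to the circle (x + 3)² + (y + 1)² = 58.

7x + 3y = 34 and 3x − 7y = 56

A line y − (−5) = m(x − (7)) is tangent when its distance from (−3, −1) is √58:
[m·(−10) − (4)]² = 58(m² + 1)
21m² + 40m − 21 = 0, so m = −7/3 or m = 3/7.
Through (7, −5) these give 7x + 3y = 34 and 3x − 7y = 56.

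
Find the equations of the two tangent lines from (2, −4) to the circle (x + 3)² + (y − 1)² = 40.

Let a tangent through (2, −4) have slope m. Its distance from (−3, 1) must equal 2√10:
[m·(−5) − (5)]² = 40(m² + 1)
3m² − 10m + 3 = 0, so m = 1/3 or m = 3.
With m = 1/3: x − 3y = 14. With m = 3: 3x − y = 10.

x − 3y = 14 and 3x − y = 10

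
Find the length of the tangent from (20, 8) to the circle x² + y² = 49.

Centre (0, 0), r² = 49. |PO|² = (20)² + (8)² = 464.
By the tangent–radius right angle, tangent length = √(|PO|² − r²) = √415.

√415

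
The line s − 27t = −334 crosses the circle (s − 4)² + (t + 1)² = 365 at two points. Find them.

(−10, 12) and (17, 13)

Substitute t = (334 + s)/27:
730s² − 5110s − 124100 = 0  ⟹  s² − 7s − 170 = 0
s = 17 or s = −10, giving (17, 13) and (−10, 12).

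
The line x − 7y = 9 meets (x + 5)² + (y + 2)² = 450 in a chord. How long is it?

The distance from (−5, −2) to the line is 0/√50, and r² = 450.
Chord = 2√(r² − d²) = 2·√(450) = 30√2.

30√2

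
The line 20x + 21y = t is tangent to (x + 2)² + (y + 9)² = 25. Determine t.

Tangency holds when the distance from the centre (−2, −9) to the line equals the radius 5:
|20·(−2) + 21·(−9) − t| / √841 = 5
|t − (−229)| = 5·29, so t = −84 or t = −374.

t = −374 or t = −84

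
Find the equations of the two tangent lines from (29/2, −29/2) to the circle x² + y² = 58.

3x + 7y = −58 and 7x + 3y = 58

Write the tangent as mx − y + (−29/2 − m·(29/2)) = 0 and set its distance from the centre to √58:
(−29/2m − (29/2))² = 58(m² + 1)
21m² + 58m + 21 = 0, so m = −3/7 or m = −7/3.
Through (29/2, −29/2) these give 3x + 7y = −58 and 7x + 3y = 58.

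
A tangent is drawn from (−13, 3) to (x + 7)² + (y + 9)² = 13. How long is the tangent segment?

The centre is (−7, −9) and r = √13. The square of the distance from P to the centre is 36 + 144 = 180.
By the tangent–radius right angle, tangent length = √(|PO|² − r²) = √167.

√167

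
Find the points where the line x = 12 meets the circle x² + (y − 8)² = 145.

The line gives x = 12. Substituting into the circle:
y² − 16y + 63 = 0
y = 9 or y = 7, giving (12, 9) and (12, 7).

(12, 7) and (12, 9)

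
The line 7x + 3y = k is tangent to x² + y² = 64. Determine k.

k = ±8√58

The line touches the circle iff its distance from (0, 0) is 8:
|7·0 + 3·0 − k| / √58 = 8
|k| = 8√58.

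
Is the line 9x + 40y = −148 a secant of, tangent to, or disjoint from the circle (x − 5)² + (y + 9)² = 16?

disjoint

Substituting the line into the circle gives 1681x² − 19816x + 59344 = 0.
Discriminant = (−19816)² − 4·1681·(59344) = −6355200 < 0.
No real roots: the line does not meet the circle.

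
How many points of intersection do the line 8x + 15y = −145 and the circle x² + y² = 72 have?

0

d² = (8·0 + 15·0 − (−145))²/289 = 21025/289; r² = 72.
Since d² > r², the line lies outside the circle.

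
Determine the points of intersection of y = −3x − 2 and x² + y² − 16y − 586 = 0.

Express y = −3x − 2 and substitute into the circle:
10x² + 60x − 550 = 0  ⟹  x² + 6x − 55 = 0
x = 5 or x = −11, giving (5, −17) and (−11, 31).

(−11, 31) and (5, −17)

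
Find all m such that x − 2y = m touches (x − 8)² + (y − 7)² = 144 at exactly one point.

m = −6 ± 12√5

The line touches the circle iff its distance from (8, 7) is 12:
|1·8 − 2·7 − m| / √5 = 12
|m − (−6)| = 12√5.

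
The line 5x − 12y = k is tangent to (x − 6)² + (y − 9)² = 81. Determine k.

k = −195 or k = 39

For a tangent, require d(centre, line) = r = 9.
|5·6 − 12·9 − k| / √169 = 9
|k − (−78)| = 9·13, so k = 39 or k = −195.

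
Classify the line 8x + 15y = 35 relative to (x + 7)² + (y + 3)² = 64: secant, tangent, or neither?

Centre (−7, −3), r² = 64. Distance² from centre to line = (−136)²/289 = 64.
Since d² = r², the line is tangent.

tangent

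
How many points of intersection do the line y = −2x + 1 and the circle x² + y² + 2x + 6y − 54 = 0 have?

2

Substituting the line into the circle gives 5x² − 14x − 47 = 0.
Δ = 196 − (−940) = 1136.
Two real roots: the line is a secant.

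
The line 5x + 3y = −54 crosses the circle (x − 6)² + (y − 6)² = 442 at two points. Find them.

Express y = (−54 − 5x)/3 and substitute into the circle:
34x² + 612x + 1530 = 0  ⟹  x² + 18x + 45 = 0
x = −3 or x = −15, giving (−3, −13) and (−15, 7).

(−15, 7) and (−3, −13)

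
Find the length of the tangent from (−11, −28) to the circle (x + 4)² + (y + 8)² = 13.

The centre is (−4, −8) and r = √13. The square of the distance from P to the centre is 49 + 400 = 449.
By the tangent–radius right angle, tangent length = √(|PO|² − r²) = √436 = 2√109.

2√109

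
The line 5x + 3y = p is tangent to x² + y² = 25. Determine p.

p = ±5√34

Tangency holds when the distance from the centre (0, 0) to the line equals the radius 5:
|5·0 + 3·0 − p| / √34 = 5
|p| = 5√34.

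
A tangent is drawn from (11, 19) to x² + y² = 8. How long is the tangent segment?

√474

With centre O = (0, 0), |OP|² = 482 and r² = 8.
Power of the point: PT² = |PO|² − r² = 474, so PT = √474.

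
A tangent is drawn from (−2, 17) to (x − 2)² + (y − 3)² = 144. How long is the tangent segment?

2√17

The centre is (2, 3) and r = 12. The square of the distance from P to the centre is 16 + 196 = 212.
Power of the point: PT² = |PO|² − r² = 68, so PT = 2√17.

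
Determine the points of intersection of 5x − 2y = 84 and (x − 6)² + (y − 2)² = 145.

(14, −7) and (18, 3)

Substitute y = (−84 + 5x)/2:
29x² − 928x + 7308 = 0  ⟹  x² − 32x + 252 = 0
x = 18 or x = 14, giving (18, 3) and (14, −7).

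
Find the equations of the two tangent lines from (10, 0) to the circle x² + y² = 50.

x − y = 10 and x + y = 10

A line y − (0) = m(x − (10)) is tangent when its distance from (0, 0) is 5√2:
[m·(−10) − (0)]² = 50(m² + 1)
m² − 1 = 0, so m = 1 or m = −1.
With m = 1: x − y = 10. With m = −1: x + y = 10.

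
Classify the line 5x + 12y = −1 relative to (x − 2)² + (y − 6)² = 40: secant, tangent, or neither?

neither

Centre (2, 6), r² = 40. Distance² from centre to line = (83)²/169 = 6889/169.
Since d² > r², the line lies outside the circle.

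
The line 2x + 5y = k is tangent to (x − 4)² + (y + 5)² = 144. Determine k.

The line touches the circle iff its distance from (4, −5) is 12:
|2·4 + 5·(−5) − k| / √29 = 12
|k − (−17)| = 12√29.

k = −17 ± 12√29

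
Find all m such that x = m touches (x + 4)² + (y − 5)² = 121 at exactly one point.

m = −15 or m = 7

Tangency holds when the distance from the centre (−4, 5) to the line equals the radius 11:
|1·(−4) + 0·5 − m| / √1 = 11
|m − (−4)| = 11, so m = 7 or m = −15.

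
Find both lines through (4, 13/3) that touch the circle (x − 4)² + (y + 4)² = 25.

A line y − (13/3) = m(x − (4)) is tangent when its distance from (4, −4) is 5:
(0m − (−25/3))² = 25(m² + 1)
9m² − 16 = 0, so m = 4/3 or m = −4/3.
Through (4, 13/3) these give 4x − 3y = 3 and 4x + 3y = 29.

4x − 3y = 3 and 4x + 3y = 29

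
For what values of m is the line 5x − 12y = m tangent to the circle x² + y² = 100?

The line touches the circle iff its distance from (0, 0) is 10:
|5·0 − 12·0 − m| / √169 = 10
|m| = 10·13, so m = 130 or m = −130.

m = −130 or m = 130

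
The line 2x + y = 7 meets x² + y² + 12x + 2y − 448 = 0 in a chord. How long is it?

18√5

Express y = −2x + 7 and substitute into the circle:
5x² − 20x − 385 = 0  ⟹  x² − 4x − 77 = 0
x = 11 or x = −7, giving (11, −15) and (−7, 21).
|(11, −15) − (−7, 21)| = √((18)² + (−36)²) = 18√5.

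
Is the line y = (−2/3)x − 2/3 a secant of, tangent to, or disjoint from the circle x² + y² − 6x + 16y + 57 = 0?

Substituting the line into the circle gives 13x² − 142x + 421 = 0.
Δ = 20164 − 21892 = −1728.
No real roots: the line does not meet the circle.

disjoint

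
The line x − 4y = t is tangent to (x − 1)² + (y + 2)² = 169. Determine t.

t = 9 ± 13√17

Tangency holds when the distance from the centre (1, −2) to the line equals the radius 13:
|1·1 − 4·(−2) − t| / √17 = 13
|t − (9)| = 13√17.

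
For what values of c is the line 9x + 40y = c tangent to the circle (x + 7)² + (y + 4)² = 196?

c = −797 or c = 351

For a tangent, require d(centre, line) = r = 14.
|9·(−7) + 40·(−4) − c| / √1681 = 14
|c − (−223)| = 14·41, so c = 351 or c = −797.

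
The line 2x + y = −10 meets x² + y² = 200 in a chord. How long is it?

The distance from (0, 0) to the line is 10/√5, and r² = 200.
Half the chord is √(r² − d²) = √(180), so the full chord is 12√5.

12√5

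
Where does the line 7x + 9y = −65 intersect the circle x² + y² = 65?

Substitute y = (−65 − 7x)/9:
130x² + 910x − 1040 = 0  ⟹  x² + 7x − 8 = 0
x = 1 or x = −8, giving (1, −8) and (−8, −1).

(−8, −1) and (1, −8)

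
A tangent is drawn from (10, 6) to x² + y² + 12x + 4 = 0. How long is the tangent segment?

With centre O = (−6, 0), |OP|² = 292 and r² = 32.
Power of the point: PT² = |PO|² − r² = 260, so PT = 2√65.

2√65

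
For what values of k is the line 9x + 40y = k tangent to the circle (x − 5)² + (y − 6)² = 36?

Tangency holds when the distance from the centre (5, 6) to the line equals the radius 6:
|9·5 + 40·6 − k| / √1681 = 6
|k − (285)| = 6·41, so k = 531 or k = 39.

k = 39 or k = 531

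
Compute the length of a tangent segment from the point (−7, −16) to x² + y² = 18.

√287

The centre is (0, 0) and r = 3√2. The square of the distance from P to the centre is 49 + 256 = 305.
Power of the point: PT² = |PO|² − r² = 287, so PT = √287.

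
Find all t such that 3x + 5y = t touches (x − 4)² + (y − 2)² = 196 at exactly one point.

Tangency holds when the distance from the centre (4, 2) to the line equals the radius 14:
|3·4 + 5·2 − t| / √34 = 14
|t − (22)| = 14√34.

t = 22 ± 14√34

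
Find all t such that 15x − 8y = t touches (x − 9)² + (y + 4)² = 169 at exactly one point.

For a tangent, require d(centre, line) = r = 13.
|15·9 − 8·(−4) − t| / √289 = 13
|t − (167)| = 13·17, so t = 388 or t = −54.

t = −54 or t = 388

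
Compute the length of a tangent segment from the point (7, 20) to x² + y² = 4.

√445

The centre is (0, 0) and r = 2. The square of the distance from P to the centre is 49 + 400 = 449.
The tangent meets the radius at right angles, so tangent² = |PO|² − r² = 449 − 4 = 445.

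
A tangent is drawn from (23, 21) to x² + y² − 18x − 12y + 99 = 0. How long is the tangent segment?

√403

The centre is (9, 6) and r = 3√2. The square of the distance from P to the centre is 196 + 225 = 421.
The tangent meets the radius at right angles, so tangent² = |PO|² − r² = 421 − 18 = 403.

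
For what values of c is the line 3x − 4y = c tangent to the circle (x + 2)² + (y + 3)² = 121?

The line touches the circle iff its distance from (−2, −3) is 11:
|3·(−2) − 4·(−3) − c| / √25 = 11
|c − (6)| = 11·5, so c = 61 or c = −49.

c = −49 or c = 61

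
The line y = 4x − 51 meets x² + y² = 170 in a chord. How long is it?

Substitute y = 4x − 51:
17x² − 408x + 2431 = 0  ⟹  x² − 24x + 143 = 0
x = 13 or x = 11, giving (13, 1) and (11, −7).
|(13, 1) − (11, −7)| = √((2)² + (8)²) = 2√17.

2√17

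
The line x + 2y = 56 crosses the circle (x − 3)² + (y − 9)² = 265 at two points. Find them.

(6, 25) and (14, 21)

Substitute y = (56 − x)/2:
5x² − 100x + 420 = 0  ⟹  x² − 20x + 84 = 0
x = 14 or x = 6, giving (14, 21) and (6, 25).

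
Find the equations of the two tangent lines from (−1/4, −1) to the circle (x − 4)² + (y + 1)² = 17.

4x + y = −2 and 4x − y = 0

Let a tangent through (−1/4, −1) have slope m. Its distance from (4, −1) must equal √17:
(17/4m − (0))² = 17(m² + 1)
m² − 16 = 0, so m = −4 or m = 4.
Through (−1/4, −1) these give 4x + y = −2 and 4x − y = 0.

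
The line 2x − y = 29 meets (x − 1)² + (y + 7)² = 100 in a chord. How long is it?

Substitute y = 2x − 29:
5x² − 90x + 385 = 0  ⟹  x² − 18x + 77 = 0
x = 11 or x = 7, giving (11, −7) and (7, −15).
Chord length = distance between (11, −7) and (7, −15) = √80 = 4√5.

4√5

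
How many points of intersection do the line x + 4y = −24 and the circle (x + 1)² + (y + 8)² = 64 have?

2

Substituting the line into the circle gives 17x² + 16x − 944 = 0.
Discriminant = (16)² − 4·17·(−944) = 64448 > 0.
Two real roots: the line is a secant.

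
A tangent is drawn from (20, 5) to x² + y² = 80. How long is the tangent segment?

√345

Centre (0, 0), r² = 80. |PO|² = (20)² + (5)² = 425.
The tangent meets the radius at right angles, so tangent² = |PO|² − r² = 425 − 80 = 345.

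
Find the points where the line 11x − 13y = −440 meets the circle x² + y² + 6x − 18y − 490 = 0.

(−27, 11) and (−1, 33)

Substitute y = (440 + 11x)/13:
290x² + 8120x + 7830 = 0  ⟹  x² + 28x + 27 = 0
x = −1 or x = −27, giving (−1, 33) and (−27, 11).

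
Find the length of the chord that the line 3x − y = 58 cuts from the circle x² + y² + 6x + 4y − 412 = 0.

Substitute y = 3x − 58:
10x² − 330x + 2720 = 0  ⟹  x² − 33x + 272 = 0
x = 17 or x = 16, giving (17, −7) and (16, −10).
|(17, −7) − (16, −10)| = √((1)² + (3)²) = √10.

√10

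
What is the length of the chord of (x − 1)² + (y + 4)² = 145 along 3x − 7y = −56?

The distance from (1, −4) to the line is 87/√58, and r² = 145.
Half the chord is √(r² − d²) = √(29/2), so the full chord is √58.

√58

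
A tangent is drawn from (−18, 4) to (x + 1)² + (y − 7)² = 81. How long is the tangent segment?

√217

With centre O = (−1, 7), |OP|² = 298 and r² = 81.
Power of the point: PT² = |PO|² − r² = 217, so PT = √217.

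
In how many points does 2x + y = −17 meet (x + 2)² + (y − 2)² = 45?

Substituting the line into the circle gives 5x² + 80x + 320 = 0.
Δ = 6400 − 6400 = 0.
A repeated root: the line is tangent.

1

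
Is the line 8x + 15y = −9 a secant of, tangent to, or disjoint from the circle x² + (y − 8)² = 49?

Substituting the line into the circle gives 289x² + 2064x + 5616 = 0.
Discriminant = (2064)² − 4·289·(5616) = −2232000 < 0.
No real roots: the line does not meet the circle.

disjoint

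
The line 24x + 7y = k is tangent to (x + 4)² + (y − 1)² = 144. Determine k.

The line touches the circle iff its distance from (−4, 1) is 12:
|24·(−4) + 7·1 − k| / √625 = 12
|k − (−89)| = 12·25, so k = 211 or k = −389.

k = −389 or k = 211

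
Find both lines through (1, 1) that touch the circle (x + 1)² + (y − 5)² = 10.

3x − y = 2 and x + 3y = 4

Write the tangent as mx − y + (1 − m·(1)) = 0 and set its distance from the centre to √10:
(−2m − (4))² = 10(m² + 1)
3m² − 8m − 3 = 0, so m = 3 or m = −1/3.
With m = 3: 3x − y = 2. With m = −1/3: x + 3y = 4.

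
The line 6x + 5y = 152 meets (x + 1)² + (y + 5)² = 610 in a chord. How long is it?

From the line, y = (152 − 6x)/5. Substituting:
61x² − 2074x + 16104 = 0  ⟹  x² − 34x + 264 = 0
x = 22 or x = 12, giving (22, 4) and (12, 16).
Chord length = distance between (22, 4) and (12, 16) = √244 = 2√61.

2√61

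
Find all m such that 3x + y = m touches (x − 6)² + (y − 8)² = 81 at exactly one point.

m = 26 ± 9√10

For a tangent, require d(centre, line) = r = 9.
|3·6 + 1·8 − m| / √10 = 9
|m − (26)| = 9√10.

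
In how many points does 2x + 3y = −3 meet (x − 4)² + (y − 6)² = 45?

Substituting the line into the circle gives 13x² + 12x + 180 = 0.
Δ = 144 − 9360 = −9216.
No real roots: the line does not meet the circle.

0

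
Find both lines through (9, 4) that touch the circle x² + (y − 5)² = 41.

Let a tangent through (9, 4) have slope m. Its distance from (0, 5) must equal √41:
(−9m − (1))² = 41(m² + 1)
20m² + 9m − 20 = 0, so m = 4/5 or m = −5/4.
Through (9, 4) these give 4x − 5y = 16 and 5x + 4y = 61.

4x − 5y = 16 and 5x + 4y = 61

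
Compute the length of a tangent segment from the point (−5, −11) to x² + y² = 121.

5

Centre (0, 0), r² = 121. |PO|² = (−5)² + (−11)² = 146.
Power of the point: PT² = |PO|² − r² = 25, so PT = 5.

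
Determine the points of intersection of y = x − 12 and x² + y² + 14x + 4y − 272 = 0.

Express y = x − 12 and substitute into the circle:
2x² − 6x − 176 = 0  ⟹  x² − 3x − 88 = 0
x = 11 or x = −8, giving (11, −1) and (−8, −20).

(−8, −20) and (11, −1)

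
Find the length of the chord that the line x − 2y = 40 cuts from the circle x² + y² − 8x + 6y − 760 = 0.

22√5

Substitute y = (−40 + x)/2:
5x² − 100x − 1920 = 0  ⟹  x² − 20x − 384 = 0
x = 32 or x = −12, giving (32, −4) and (−12, −26).
Chord length = distance between (32, −4) and (−12, −26) = √2420 = 22√5.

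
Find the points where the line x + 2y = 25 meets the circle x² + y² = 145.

(1, 12) and (9, 8)

Substitute y = (25 − x)/2:
5x² − 50x + 45 = 0  ⟹  x² − 10x + 9 = 0
x = 9 or x = 1, giving (9, 8) and (1, 12).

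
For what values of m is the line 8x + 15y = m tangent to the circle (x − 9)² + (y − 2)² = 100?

m = −68 or m = 272

For a tangent, require d(centre, line) = r = 10.
|8·9 + 15·2 − m| / √289 = 10
|m − (102)| = 10·17, so m = 272 or m = −68.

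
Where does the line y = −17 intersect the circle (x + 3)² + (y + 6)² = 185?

Express y = −17 and substitute into the circle:
x² + 6x − 55 = 0
x = 5 or x = −11, giving (5, −17) and (−11, −17).

(−11, −17) and (5, −17)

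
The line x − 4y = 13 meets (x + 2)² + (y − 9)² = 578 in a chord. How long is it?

10√17

The distance from (−2, 9) to the line is 51/√17, and r² = 578.
Chord = 2√(r² − d²) = 2·√(425) = 10√17.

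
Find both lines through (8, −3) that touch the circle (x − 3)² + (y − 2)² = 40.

Write the tangent as mx − y + (−3 − m·(8)) = 0 and set its distance from the centre to 2√10:
(−5m − (5))² = 40(m² + 1)
3m² − 10m + 3 = 0, so m = 3 or m = 1/3.
With m = 3: 3x − y = 27. With m = 1/3: x − 3y = 17.

3x − y = 27 and x − 3y = 17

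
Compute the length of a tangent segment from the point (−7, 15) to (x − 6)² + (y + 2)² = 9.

Centre (6, −2), r² = 9. |PO|² = (−13)² + (17)² = 458.
The tangent meets the radius at right angles, so tangent² = |PO|² − r² = 458 − 9 = 449.

√449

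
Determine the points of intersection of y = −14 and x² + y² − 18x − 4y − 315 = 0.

Substitute y = −14:
x² − 18x − 63 = 0
x = 21 or x = −3, giving (21, −14) and (−3, −14).

(−3, −14) and (21, −14)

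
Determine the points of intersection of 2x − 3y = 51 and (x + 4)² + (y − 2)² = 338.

(3, −15) and (9, −11)

Substitute y = (−51 + 2x)/3:
13x² − 156x + 351 = 0  ⟹  x² − 12x + 27 = 0
x = 9 or x = 3, giving (9, −11) and (3, −15).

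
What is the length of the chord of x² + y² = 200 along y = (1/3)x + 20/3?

The distance from (0, 0) to the line is 20/√10, and r² = 200.
Half the chord is √(r² − d²) = √(160), so the full chord is 8√10.

8√10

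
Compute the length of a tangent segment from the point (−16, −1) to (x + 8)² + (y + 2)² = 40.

The centre is (−8, −2) and r = 2√10. The square of the distance from P to the centre is 64 + 1 = 65.
By the tangent–radius right angle, tangent length = √(|PO|² − r²) = √25 = 5.

5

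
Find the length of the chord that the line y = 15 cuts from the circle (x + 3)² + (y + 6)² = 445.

Centre (−3, −6), r² = 445. Perpendicular distance d from centre to line = |−21| / √1 = 21.
Half the chord is √(r² − d²) = √(4), so the full chord is 4.

4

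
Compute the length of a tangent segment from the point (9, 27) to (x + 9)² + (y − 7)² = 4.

The centre is (−9, 7) and r = 2. The square of the distance from P to the centre is 324 + 400 = 724.
Power of the point: PT² = |PO|² − r² = 720, so PT = 12√5.

12√5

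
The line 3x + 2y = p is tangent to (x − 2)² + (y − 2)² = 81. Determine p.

p = 10 ± 9√13

For a tangent, require d(centre, line) = r = 9.
|3·2 + 2·2 − p| / √13 = 9
|p − (10)| = 9√13.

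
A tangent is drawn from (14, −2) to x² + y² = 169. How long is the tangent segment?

With centre O = (0, 0), |OP|² = 200 and r² = 169.
By the tangent–radius right angle, tangent length = √(|PO|² − r²) = √31.

√31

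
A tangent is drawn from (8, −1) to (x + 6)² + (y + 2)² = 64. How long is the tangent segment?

The centre is (−6, −2) and r = 8. The square of the distance from P to the centre is 196 + 1 = 197.
The tangent meets the radius at right angles, so tangent² = |PO|² − r² = 197 − 64 = 133.

√133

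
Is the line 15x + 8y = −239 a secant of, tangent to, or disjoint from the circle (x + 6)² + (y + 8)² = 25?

Centre (−6, −8), r² = 25. Distance² from centre to line = (85)²/289 = 25.
Since d² = r², the line is tangent.

tangent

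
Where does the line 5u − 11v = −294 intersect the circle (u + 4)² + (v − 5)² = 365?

Substitute v = (294 + 5u)/11:
146u² + 3358u + 14892 = 0  ⟹  u² + 23u + 102 = 0
u = −6 or u = −17, giving (−6, 24) and (−17, 19).

(−17, 19) and (−6, 24)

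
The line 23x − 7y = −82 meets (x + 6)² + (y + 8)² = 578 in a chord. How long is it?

34√2

Substitute y = (82 + 23x)/7:
578x² + 6936x − 7514 = 0  ⟹  x² + 12x − 13 = 0
x = 1 or x = −13, giving (1, 15) and (−13, −31).
|(1, 15) − (−13, −31)| = √((14)² + (46)²) = 34√2.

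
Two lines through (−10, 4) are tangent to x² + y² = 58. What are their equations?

7x + 3y = −58 and 3x − 7y = −58

Let a tangent through (−10, 4) have slope m. Its distance from (0, 0) must equal √58:
[m·(10) − (−4)]² = 58(m² + 1)
21m² + 40m − 21 = 0, so m = −7/3 or m = 3/7.
With m = −7/3: 7x + 3y = −58. With m = 3/7: 3x − 7y = −58.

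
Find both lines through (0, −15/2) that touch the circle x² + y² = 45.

Let a tangent through (0, −15/2) have slope m. Its distance from (0, 0) must equal 3√5:
[m·(0) − (15/2)]² = 45(m² + 1)
4m² − 1 = 0, so m = −1/2 or m = 1/2.
With m = −1/2: x + 2y = −15. With m = 1/2: x − 2y = 15.

x + 2y = −15 and x − 2y = 15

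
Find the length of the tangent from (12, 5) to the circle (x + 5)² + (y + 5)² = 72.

The centre is (−5, −5) and r = 6√2. The square of the distance from P to the centre is 289 + 100 = 389.
By the tangent–radius right angle, tangent length = √(|PO|² − r²) = √317.

√317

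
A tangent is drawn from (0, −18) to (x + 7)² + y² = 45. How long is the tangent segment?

The centre is (−7, 0) and r = 3√5. The square of the distance from P to the centre is 49 + 324 = 373.
By the tangent–radius right angle, tangent length = √(|PO|² − r²) = √328 = 2√82.

2√82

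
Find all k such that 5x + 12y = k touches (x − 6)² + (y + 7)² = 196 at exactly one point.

For a tangent, require d(centre, line) = r = 14.
|5·6 + 12·(−7) − k| / √169 = 14
|k − (−54)| = 14·13, so k = 128 or k = −236.

k = −236 or k = 128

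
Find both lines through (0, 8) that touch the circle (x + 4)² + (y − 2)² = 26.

5x + y = 8 and x − 5y = −40

A line y − (8) = m(x − (0)) is tangent when its distance from (−4, 2) is √26:
[m·(−4) − (−6)]² = 26(m² + 1)
5m² + 24m − 5 = 0, so m = −5 or m = 1/5.
With m = −5: 5x + y = 8. With m = 1/5: x − 5y = −40.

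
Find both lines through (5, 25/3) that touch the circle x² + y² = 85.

A line y − (25/3) = m(x − (5)) is tangent when its distance from (0, 0) is √85:
[m·(−5) − (−25/3)]² = 85(m² + 1)
54m² + 75m + 14 = 0, so m = −7/6 or m = −2/9.
Through (5, 25/3) these give 7x + 6y = 85 and 2x + 9y = 85.

7x + 6y = 85 and 2x + 9y = 85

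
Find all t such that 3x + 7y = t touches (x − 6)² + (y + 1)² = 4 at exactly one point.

t = 11 ± 2√58

For a tangent, require d(centre, line) = r = 2.
|3·6 + 7·(−1) − t| / √58 = 2
|t − (11)| = 2√58.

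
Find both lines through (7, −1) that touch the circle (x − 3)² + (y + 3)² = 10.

3x − y = 22 and x + 3y = 4

A line y − (−1) = m(x − (7)) is tangent when its distance from (3, −3) is √10:
[m·(−4) − (−2)]² = 10(m² + 1)
3m² − 8m − 3 = 0, so m = 3 or m = −1/3.
With m = 3: 3x − y = 22. With m = −1/3: x + 3y = 4.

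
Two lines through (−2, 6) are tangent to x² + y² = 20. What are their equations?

A line y − (6) = m(x − (−2)) is tangent when its distance from (0, 0) is 2√5:
[m·(2) − (−6)]² = 20(m² + 1)
2m² − 3m − 2 = 0, so m = −1/2 or m = 2.
Through (−2, 6) these give x + 2y = 10 and 2x − y = −10.

x + 2y = 10 and 2x − y = −10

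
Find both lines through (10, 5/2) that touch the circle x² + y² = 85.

7x + 6y = 85 and 9x − 2y = 85

Write the tangent as mx − y + (5/2 − m·(10)) = 0 and set its distance from the centre to √85:
(−10m − (−5/2))² = 85(m² + 1)
12m² − 40m − 63 = 0, so m = −7/6 or m = 9/2.
With m = −7/6: 7x + 6y = 85. With m = 9/2: 9x − 2y = 85.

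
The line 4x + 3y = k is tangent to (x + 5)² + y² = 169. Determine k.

k = −85 or k = 45

For a tangent, require d(centre, line) = r = 13.
|4·(−5) + 3·0 − k| / √25 = 13
|k − (−20)| = 13·5, so k = 45 or k = −85.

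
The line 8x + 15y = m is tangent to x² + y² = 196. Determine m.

The line touches the circle iff its distance from (0, 0) is 14:
|8·0 + 15·0 − m| / √289 = 14
|m| = 14·17, so m = 238 or m = −238.

m = −238 or m = 238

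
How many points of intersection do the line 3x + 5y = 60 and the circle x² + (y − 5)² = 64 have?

2

d² = (3·0 + 5·5 − (60))²/34 = 1225/34; r² = 64.
Since d² < r², the line cuts the circle twice.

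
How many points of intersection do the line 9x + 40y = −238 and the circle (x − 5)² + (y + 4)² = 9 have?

d² = (9·5 + 40·(−4) − (−238))²/1681 = 9; r² = 9.
Since d² = r², the line is tangent.

1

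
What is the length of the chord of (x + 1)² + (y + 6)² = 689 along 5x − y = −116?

Centre (−1, −6), r² = 689. Perpendicular distance d from centre to line = |117| / √26 = 117/√26.
Chord = 2√(r² − d²) = 2·√(325/2) = 5√26.

5√26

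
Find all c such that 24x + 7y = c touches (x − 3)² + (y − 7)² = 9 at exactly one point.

Tangency holds when the distance from the centre (3, 7) to the line equals the radius 3:
|24·3 + 7·7 − c| / √625 = 3
|c − (121)| = 3·25, so c = 196 or c = 46.

c = 46 or c = 196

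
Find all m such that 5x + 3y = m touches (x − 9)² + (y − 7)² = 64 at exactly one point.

Tangency holds when the distance from the centre (9, 7) to the line equals the radius 8:
|5·9 + 3·7 − m| / √34 = 8
|m − (66)| = 8√34.

m = 66 ± 8√34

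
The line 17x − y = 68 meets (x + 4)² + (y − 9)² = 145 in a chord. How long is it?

√290

Centre (−4, 9), r² = 145. Perpendicular distance d from centre to line = |−145| / √290 = 145/√290.
Half the chord is √(r² − d²) = √(145/2), so the full chord is √290.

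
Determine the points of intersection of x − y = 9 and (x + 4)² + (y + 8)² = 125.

Express y = x − 9 and substitute into the circle:
2x² + 6x − 108 = 0  ⟹  x² + 3x − 54 = 0
x = 6 or x = −9, giving (6, −3) and (−9, −18).

(−9, −18) and (6, −3)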